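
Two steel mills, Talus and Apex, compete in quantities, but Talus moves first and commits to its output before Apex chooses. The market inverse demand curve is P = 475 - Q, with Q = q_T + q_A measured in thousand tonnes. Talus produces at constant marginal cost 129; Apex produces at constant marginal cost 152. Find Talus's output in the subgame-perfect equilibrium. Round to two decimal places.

Solve by backward induction. Given q_T, the follower Apex maximises π_A = (475 - q_T - q_A)q_A - 152q_A.
Follower FOC: 323 - q_T - 2q_A = 0, so q_A(q_T) = (323 - q_T)/2.
The leader anticipates this reaction. Substituting into P = 475 - Q gives P = 627/2 - (1/2)q_T, so π_T = (627/2 - (1/2)q_T)q_T - 129q_T.
Maximising: ∂π_T/∂q_T = 369/2 - q_T = 0, giving q_T = 369/2.
Then q_A = (323 - 369/2)/2 = 277/4.

184.50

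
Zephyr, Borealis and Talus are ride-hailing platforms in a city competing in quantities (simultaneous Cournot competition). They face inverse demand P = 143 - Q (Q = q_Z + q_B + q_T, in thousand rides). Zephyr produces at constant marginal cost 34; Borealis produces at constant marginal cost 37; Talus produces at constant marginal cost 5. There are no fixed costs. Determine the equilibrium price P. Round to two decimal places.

54.75

Zephyr's profit: π_Z = (143 - Q)q_Z - (34q_Z). Setting ∂π_Z/∂q_Z = 0: 109 - 2q_Z - (q_B + q_T) = 0.
Borealis's first-order condition: 106 - 2q_B - (q_Z + q_T) = 0.
Talus's profit: π_T = (143 - Q)q_T - (5q_T). Setting ∂π_T/∂q_T = 0: 138 - 2q_T - (q_Z + q_B) = 0.
Adding the 3 first-order conditions: 353 − 4Q = 0, so Q = 353/4.
Back-substituting: q_Z = (109 − 353/4) = 83/4, q_B = (106 − 353/4) = 71/4, q_T = (138 − 353/4) = 199/4.
Total output Q = 353/4, so price P = 143 - 353/4 = 219/4.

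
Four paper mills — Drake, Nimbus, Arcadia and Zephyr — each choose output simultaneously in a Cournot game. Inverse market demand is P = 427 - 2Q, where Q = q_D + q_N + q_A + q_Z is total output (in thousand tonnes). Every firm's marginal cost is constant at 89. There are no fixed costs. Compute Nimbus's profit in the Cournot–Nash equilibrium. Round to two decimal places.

Each firm earns π_i = (427 - 2Q)q_i - 89q_i.
First-order condition (treating rivals' output as given): 338 - 4q_i - 2·Σ_{j≠i} q_j = 0.
By symmetry each firm produces the same amount; substituting Σ_{j≠i} q_j = 3q_i yields q_i = 338/10 = 169/5.
Price P = 427 - 2·(676/5) = 783/5.
Nimbus's profit: (783/5 - 89)·(169/5) = 2284.8800.

2284.88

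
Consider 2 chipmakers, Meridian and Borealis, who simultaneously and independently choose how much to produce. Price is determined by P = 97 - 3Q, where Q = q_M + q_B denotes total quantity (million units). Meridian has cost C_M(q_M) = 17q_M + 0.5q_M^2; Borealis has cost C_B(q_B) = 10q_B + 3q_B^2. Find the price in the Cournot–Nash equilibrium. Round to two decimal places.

54.28

Meridian's profit: π_M = (97 - 3Q)q_M - (17q_M + (1/2)q_M²). Setting ∂π_M/∂q_M = 0: 80 - 7q_M - 3(q_B) = 0.
Borealis's first-order condition: 87 - 12q_B - 3(q_M) = 0.
So q_M = (80 - 3q_B)/7 and q_B = (87 - 3q_M)/12.
Substituting one into the other gives q_M = 233/25 and q_B = 123/25.
Total output Q = 356/25, so price P = 97 - 3·(356/25) = 1357/25.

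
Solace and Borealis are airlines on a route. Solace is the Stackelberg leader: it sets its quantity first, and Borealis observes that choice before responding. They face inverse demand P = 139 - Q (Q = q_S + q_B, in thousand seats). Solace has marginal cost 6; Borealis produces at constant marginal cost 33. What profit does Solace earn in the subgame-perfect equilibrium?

3200

The follower Borealis best-responds to any q_S: π_B = (139 - Q)q_B - 33q_B.
Follower FOC: 106 - q_S - 2q_B = 0, so q_B(q_S) = (106 - q_S)/2.
The leader anticipates this reaction. Substituting into P = 139 - Q gives P = 86 - (1/2)q_S, so π_S = (86 - (1/2)q_S)q_S - 6q_S.
Leader FOC: 80 - q_S = 0, so q_S = 80.
Then q_B = (106 - 80)/2 = 13.
Price P = 139 - 93 = 46.
Solace's profit: (46 - 6)·80 = 3200.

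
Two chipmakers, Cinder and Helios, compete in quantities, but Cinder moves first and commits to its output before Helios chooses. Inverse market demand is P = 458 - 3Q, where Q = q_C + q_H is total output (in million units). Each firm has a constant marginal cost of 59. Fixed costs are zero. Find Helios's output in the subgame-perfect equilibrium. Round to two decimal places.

33.25

Solve by backward induction. Given q_C, the follower Helios maximises π_H = (458 - 3q_C - 3q_H)q_H - 59q_H.
Setting the follower's marginal profit to zero, 399 - 3q_C - 6q_H = 0, i.e. q_H = (399 - 3q_C)/6.
The leader anticipates this reaction. Substituting into P = 458 - 3Q gives P = 517/2 - (3/2)q_C, so π_C = (517/2 - (3/2)q_C)q_C - 59q_C.
The leader's first-order condition 399/2 - 3q_C = 0 yields q_C = 133/2.
Then q_H = (399 - 3·(133/2))/6 = 133/4.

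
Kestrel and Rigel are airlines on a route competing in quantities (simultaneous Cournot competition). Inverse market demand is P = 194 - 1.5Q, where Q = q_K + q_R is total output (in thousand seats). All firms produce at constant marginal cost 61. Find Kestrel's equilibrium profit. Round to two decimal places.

1310.30

Each firm earns π_i = (194 - 1.5Q)q_i - 61q_i.
Setting ∂π_i/∂q_i = 0 with rivals' quantities fixed: 133 - 3q_i - (3/2)q_j = 0.
With identical firms every q_j equals q_i, so q_j = q_i and 133 = (9/2)q_i, giving q_i = 266/9.
Price P = 194 - (3/2)·(532/9) = 316/3.
Kestrel's profit: (316/3 - 61)·(266/9) = 1310.2963.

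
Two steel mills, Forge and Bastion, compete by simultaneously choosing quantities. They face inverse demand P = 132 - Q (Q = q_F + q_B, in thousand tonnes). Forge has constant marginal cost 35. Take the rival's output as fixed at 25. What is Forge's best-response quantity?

With the rival's output fixed at 25, Forge's profit is π_F = (132 - 25 - q_F)q_F - (35q_F) = (107 - q_F)q_F - (35q_F).
∂π_F/∂q_F = 72 - 2q_F = 0, so q_F = 36.

36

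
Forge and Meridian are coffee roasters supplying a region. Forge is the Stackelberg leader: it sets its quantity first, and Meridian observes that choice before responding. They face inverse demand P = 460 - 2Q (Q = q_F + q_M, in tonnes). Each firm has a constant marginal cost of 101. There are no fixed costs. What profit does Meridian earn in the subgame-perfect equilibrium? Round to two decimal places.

4027.53

The follower Meridian best-responds to any q_F: π_M = (460 - 2Q)q_M - 101q_M.
Follower FOC: 359 - 2q_F - 4q_M = 0, so q_M(q_F) = (359 - 2q_F)/4.
Forge substitutes q_M(q_F) into its own profit: π_F = q_F(460 - 2q_F - (359 - 2q_F)/2) - 101q_F = (561/2 - q_F)q_F - 101q_F.
The leader's first-order condition 359/2 - 2q_F = 0 yields q_F = 359/4.
Then q_M = (359 - 2·(359/4))/4 = 359/8.
Price P = 460 - 2·(1077/8) = 763/4.
Meridian's profit: (763/4 - 101)·(359/8) = 4027.5313.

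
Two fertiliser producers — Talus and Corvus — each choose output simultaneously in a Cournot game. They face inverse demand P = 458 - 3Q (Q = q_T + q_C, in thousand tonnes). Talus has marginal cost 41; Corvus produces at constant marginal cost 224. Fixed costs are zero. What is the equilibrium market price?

Talus's profit: π_T = (458 - 3Q)q_T - (41q_T). Setting ∂π_T/∂q_T = 0: 417 - 6q_T - 3(q_C) = 0.
Corvus's first-order condition: 234 - 6q_C - 3(q_T) = 0.
So q_T = (417 - 3q_C)/6 and q_C = (234 - 3q_T)/6.
Solving the pair: q_T = 200/3, q_C = 17/3.
Total output Q = 217/3, so price P = 458 - 3·(217/3) = 241.

241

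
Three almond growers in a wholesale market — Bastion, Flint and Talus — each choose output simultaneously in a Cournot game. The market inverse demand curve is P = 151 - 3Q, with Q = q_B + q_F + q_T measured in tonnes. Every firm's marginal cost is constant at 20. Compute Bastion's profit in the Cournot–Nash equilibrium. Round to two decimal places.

Each firm earns π_i = (151 - 3Q)q_i - 20q_i.
Setting ∂π_i/∂q_i = 0 with rivals' quantities fixed: 131 - 6q_i - 3·Σ_{j≠i} q_j = 0.
By symmetry each firm produces the same amount; substituting Σ_{j≠i} q_j = 2q_i yields q_i = 131/12.
Price P = 151 - 3·(131/4) = 211/4.
Bastion's profit: (211/4 - 20)·(131/12) = 357.5208.

357.52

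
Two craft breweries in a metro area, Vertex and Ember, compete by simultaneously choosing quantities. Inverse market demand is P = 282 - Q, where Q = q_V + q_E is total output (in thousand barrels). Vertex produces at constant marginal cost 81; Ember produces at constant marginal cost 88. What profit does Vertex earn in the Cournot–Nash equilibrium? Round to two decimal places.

Vertex's profit: π_V = (282 - Q)q_V - (81q_V). Setting ∂π_V/∂q_V = 0: 201 - 2q_V - (q_E) = 0.
Ember's first-order condition: 194 - 2q_E - (q_V) = 0.
So q_V = (201 - q_E)/2 and q_E = (194 - q_V)/2.
Solving the pair: q_V = 208/3, q_E = 187/3.
Price P = 282 - 395/3 = 451/3.
Vertex's profit: (451/3 - 81)·(208/3) = 4807.1111.

4807.11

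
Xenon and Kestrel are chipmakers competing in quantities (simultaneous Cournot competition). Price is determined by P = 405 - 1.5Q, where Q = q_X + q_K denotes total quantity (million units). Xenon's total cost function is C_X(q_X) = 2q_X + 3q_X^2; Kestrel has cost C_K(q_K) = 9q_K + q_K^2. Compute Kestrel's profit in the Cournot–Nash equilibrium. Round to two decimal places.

11981.31

Xenon's profit: π_X = (405 - 1.5Q)q_X - (2q_X + 3q_X²). Setting ∂π_X/∂q_X = 0: 403 - 9q_X - (3/2)(q_K) = 0.
Kestrel's first-order condition: 396 - 5q_K - (3/2)(q_X) = 0.
Rearranging gives the reaction functions q_X = (403 - (3/2)q_K)/9 and q_K = (396 - (3/2)q_X)/5.
Solving the pair: q_X = 33.2398, q_K = 69.2281.
Price P = 405 - (3/2)·102.4678 = 251.2982.
Kestrel's profit: 251.2982·69.2281 - 9·69.2281 - 69.2281² = 11981.3143.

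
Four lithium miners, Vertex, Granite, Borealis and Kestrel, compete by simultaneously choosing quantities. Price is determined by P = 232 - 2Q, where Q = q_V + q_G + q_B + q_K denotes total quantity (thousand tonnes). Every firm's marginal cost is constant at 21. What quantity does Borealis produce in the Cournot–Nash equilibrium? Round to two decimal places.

21.10

Each firm earns π_i = (232 - 2Q)q_i - 21q_i.
Setting ∂π_i/∂q_i = 0 with rivals' quantities fixed: 211 - 4q_i - 2·Σ_{j≠i} q_j = 0.
With identical firms every q_j equals q_i, so Σ_{j≠i} q_j = 3q_i and 211 = 10q_i, giving q_i = 211/10.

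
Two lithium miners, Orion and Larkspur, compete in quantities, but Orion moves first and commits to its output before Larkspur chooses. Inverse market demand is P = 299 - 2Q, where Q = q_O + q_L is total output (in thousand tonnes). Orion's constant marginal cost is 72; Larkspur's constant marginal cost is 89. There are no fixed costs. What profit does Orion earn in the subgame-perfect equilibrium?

3721

Solve by backward induction. Given q_O, the follower Larkspur maximises π_L = (299 - 2q_O - 2q_L)q_L - 89q_L.
Setting the follower's marginal profit to zero, 210 - 2q_O - 4q_L = 0, i.e. q_L = (210 - 2q_O)/4.
The leader anticipates this reaction. Substituting into P = 299 - 2Q gives P = 194 - q_O, so π_O = (194 - q_O)q_O - 72q_O.
Leader FOC: 122 - 2q_O = 0, so q_O = 61.
Then q_L = (210 - 2·61)/4 = 22.
Price P = 299 - 2·83 = 133.
Orion's profit: (133 - 72)·61 = 3721.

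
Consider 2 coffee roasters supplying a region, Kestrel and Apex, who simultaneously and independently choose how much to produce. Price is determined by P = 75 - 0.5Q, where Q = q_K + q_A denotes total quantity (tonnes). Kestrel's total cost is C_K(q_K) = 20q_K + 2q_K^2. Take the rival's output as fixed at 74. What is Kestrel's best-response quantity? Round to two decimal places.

With the rival's output fixed at 74, Kestrel's profit is π_K = (75 - (1/2)·74 - (1/2)q_K)q_K - (20q_K + 2q_K²) = (38 - (1/2)q_K)q_K - (20q_K + 2q_K²).
∂π_K/∂q_K = 18 - 5q_K = 0, so q_K = 18/5.

3.60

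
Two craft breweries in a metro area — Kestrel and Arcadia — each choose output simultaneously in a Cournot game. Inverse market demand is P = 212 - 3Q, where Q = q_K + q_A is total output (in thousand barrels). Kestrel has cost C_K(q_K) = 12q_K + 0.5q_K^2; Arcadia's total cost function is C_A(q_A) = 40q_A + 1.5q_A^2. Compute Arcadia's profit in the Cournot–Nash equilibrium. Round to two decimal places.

Kestrel's profit: π_K = (212 - 3Q)q_K - (12q_K + (1/2)q_K²). Setting ∂π_K/∂q_K = 0: 200 - 7q_K - 3(q_A) = 0.
Arcadia's first-order condition: 172 - 9q_A - 3(q_K) = 0.
So q_K = (200 - 3q_A)/7 and q_A = (172 - 3q_K)/9.
Solving the pair: q_K = 214/9, q_A = 302/27.
Price P = 212 - 3·(944/27) = 964/9.
Arcadia's profit: (964/9)·(302/27) - 40·(302/27) - (3/2)(302/27)² = 562.9877.

562.99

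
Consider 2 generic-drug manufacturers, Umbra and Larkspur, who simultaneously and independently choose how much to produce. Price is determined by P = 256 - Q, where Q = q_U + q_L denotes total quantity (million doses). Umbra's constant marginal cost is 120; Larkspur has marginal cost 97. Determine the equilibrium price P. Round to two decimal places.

157.67

Umbra's profit: π_U = (256 - Q)q_U - (120q_U). Setting ∂π_U/∂q_U = 0: 136 - 2q_U - (q_L) = 0.
Larkspur's profit: π_L = (256 - Q)q_L - (97q_L). Setting ∂π_L/∂q_L = 0: 159 - 2q_L - (q_U) = 0.
So q_U = (136 - q_L)/2 and q_L = (159 - q_U)/2.
Substituting one into the other gives q_U = 113/3 and q_L = 182/3.
Total output Q = 295/3, so price P = 256 - 295/3 = 473/3.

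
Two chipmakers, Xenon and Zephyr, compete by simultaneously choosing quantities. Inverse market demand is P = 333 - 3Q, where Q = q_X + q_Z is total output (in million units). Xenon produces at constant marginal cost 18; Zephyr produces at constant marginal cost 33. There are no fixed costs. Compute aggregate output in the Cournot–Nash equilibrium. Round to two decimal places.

Xenon's profit: π_X = (333 - 3Q)q_X - (18q_X). Setting ∂π_X/∂q_X = 0: 315 - 6q_X - 3(q_Z) = 0.
Zephyr's profit: π_Z = (333 - 3Q)q_Z - (33q_Z). Setting ∂π_Z/∂q_Z = 0: 300 - 6q_Z - 3(q_X) = 0.
Rearranging gives the reaction functions q_X = (315 - 3q_Z)/6 and q_Z = (300 - 3q_X)/6.
Solving the pair: q_X = 110/3, q_Z = 95/3.
Total output Q = 110/3 + 95/3 = 205/3.

68.33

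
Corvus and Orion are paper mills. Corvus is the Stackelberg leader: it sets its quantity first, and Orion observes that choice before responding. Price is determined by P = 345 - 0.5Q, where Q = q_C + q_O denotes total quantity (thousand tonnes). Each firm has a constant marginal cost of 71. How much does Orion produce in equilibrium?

137

Solve by backward induction. Given q_C, the follower Orion maximises π_O = (345 - (1/2)q_C - (1/2)q_O)q_O - 71q_O.
∂π_O/∂q_O = 274 - (1/2)q_C - q_O = 0 gives the reaction function q_O = (274 - (1/2)q_C).
The leader anticipates this reaction. Substituting into P = 345 - 0.5Q gives P = 208 - (1/4)q_C, so π_C = (208 - (1/4)q_C)q_C - 71q_C.
The leader's first-order condition 137 - (1/2)q_C = 0 yields q_C = 274.
Then q_O = (274 - (1/2)·274) = 137.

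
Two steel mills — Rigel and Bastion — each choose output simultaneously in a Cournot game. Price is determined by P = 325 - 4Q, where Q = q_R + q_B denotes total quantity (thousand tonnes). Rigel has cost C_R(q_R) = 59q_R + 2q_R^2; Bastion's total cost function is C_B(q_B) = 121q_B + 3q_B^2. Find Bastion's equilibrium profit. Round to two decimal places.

580.34

Rigel's profit: π_R = (325 - 4Q)q_R - (59q_R + 2q_R²). Setting ∂π_R/∂q_R = 0: 266 - 12q_R - 4(q_B) = 0.
Bastion's profit: π_B = (325 - 4Q)q_B - (121q_B + 3q_B²). Setting ∂π_B/∂q_B = 0: 204 - 14q_B - 4(q_R) = 0.
Best responses: q_R = (266 - 4q_B)/12, q_B = (204 - 4q_R)/14.
Substituting one into the other gives q_R = 727/38 and q_B = 173/19.
Price P = 325 - 4·(1073/38) = 212.0526.
Bastion's profit: 212.0526·(173/19) - 121·(173/19) - 3(173/19)² = 580.3407.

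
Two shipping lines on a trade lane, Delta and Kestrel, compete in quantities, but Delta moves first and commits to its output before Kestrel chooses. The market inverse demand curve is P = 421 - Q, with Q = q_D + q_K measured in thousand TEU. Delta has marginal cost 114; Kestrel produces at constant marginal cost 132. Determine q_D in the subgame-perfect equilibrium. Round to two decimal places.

The follower Kestrel best-responds to any q_D: π_K = (421 - Q)q_K - 132q_K.
Follower FOC: 289 - q_D - 2q_K = 0, so q_K(q_D) = (289 - q_D)/2.
The leader anticipates this reaction. Substituting into P = 421 - Q gives P = 553/2 - (1/2)q_D, so π_D = (553/2 - (1/2)q_D)q_D - 114q_D.
Maximising: ∂π_D/∂q_D = 325/2 - q_D = 0, giving q_D = 325/2.
Then q_K = (289 - 325/2)/2 = 253/4.

162.50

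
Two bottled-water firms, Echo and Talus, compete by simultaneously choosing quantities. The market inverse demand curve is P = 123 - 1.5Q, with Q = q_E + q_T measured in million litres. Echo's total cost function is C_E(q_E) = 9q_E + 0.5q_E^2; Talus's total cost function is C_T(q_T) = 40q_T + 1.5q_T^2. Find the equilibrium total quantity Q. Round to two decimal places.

Echo's profit: π_E = (123 - 1.5Q)q_E - (9q_E + (1/2)q_E²). Setting ∂π_E/∂q_E = 0: 114 - 4q_E - (3/2)(q_T) = 0.
Talus's profit: π_T = (123 - 1.5Q)q_T - (40q_T + (3/2)q_T²). Setting ∂π_T/∂q_T = 0: 83 - 6q_T - (3/2)(q_E) = 0.
So q_E = (114 - (3/2)q_T)/4 and q_T = (83 - (3/2)q_E)/6.
Substituting one into the other gives q_E = 746/29 and q_T = 644/87.
Total output Q = 746/29 + 644/87 = 33.1264.

33.13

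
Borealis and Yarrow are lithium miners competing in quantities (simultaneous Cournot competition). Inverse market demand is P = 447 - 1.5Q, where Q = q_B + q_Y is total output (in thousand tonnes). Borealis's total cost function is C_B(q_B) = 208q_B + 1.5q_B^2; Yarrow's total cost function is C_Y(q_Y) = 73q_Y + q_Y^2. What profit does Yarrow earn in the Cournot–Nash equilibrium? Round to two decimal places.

11541.63

Borealis's profit: π_B = (447 - 1.5Q)q_B - (208q_B + (3/2)q_B²). Setting ∂π_B/∂q_B = 0: 239 - 6q_B - (3/2)(q_Y) = 0.
Yarrow's profit: π_Y = (447 - 1.5Q)q_Y - (73q_Y + q_Y²). Setting ∂π_Y/∂q_Y = 0: 374 - 5q_Y - (3/2)(q_B) = 0.
So q_B = (239 - (3/2)q_Y)/6 and q_Y = (374 - (3/2)q_B)/5.
Substituting one into the other gives q_B = 22.8468 and q_Y = 67.9459.
Price P = 447 - (3/2)·90.7928 = 310.8108.
Yarrow's profit: 310.8108·67.9459 - 73·67.9459 - 67.9459² = 11541.6289.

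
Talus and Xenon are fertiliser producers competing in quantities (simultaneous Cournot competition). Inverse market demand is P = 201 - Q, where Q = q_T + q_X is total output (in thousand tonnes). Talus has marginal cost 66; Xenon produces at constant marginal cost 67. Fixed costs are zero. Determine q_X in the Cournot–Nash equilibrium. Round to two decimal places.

Talus's profit: π_T = (201 - Q)q_T - (66q_T). Setting ∂π_T/∂q_T = 0: 135 - 2q_T - (q_X) = 0.
Xenon's profit: π_X = (201 - Q)q_X - (67q_X). Setting ∂π_X/∂q_X = 0: 134 - 2q_X - (q_T) = 0.
Best responses: q_T = (135 - q_X)/2, q_X = (134 - q_T)/2.
Substituting one into the other gives q_T = 136/3 and q_X = 133/3.

44.33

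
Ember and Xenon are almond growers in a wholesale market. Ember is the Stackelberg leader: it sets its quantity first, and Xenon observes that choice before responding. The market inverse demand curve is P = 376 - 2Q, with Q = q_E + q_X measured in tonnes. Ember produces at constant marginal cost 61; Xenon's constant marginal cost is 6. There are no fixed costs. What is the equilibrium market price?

The follower Xenon best-responds to any q_E: π_X = (376 - 2Q)q_X - 6q_X.
Follower FOC: 370 - 2q_E - 4q_X = 0, so q_X(q_E) = (370 - 2q_E)/4.
The leader anticipates this reaction. Substituting into P = 376 - 2Q gives P = 191 - q_E, so π_E = (191 - q_E)q_E - 61q_E.
Maximising: ∂π_E/∂q_E = 130 - 2q_E = 0, giving q_E = 65.
Then q_X = (370 - 2·65)/4 = 60.
Total output Q = 125, so price P = 376 - 2·125 = 126.

126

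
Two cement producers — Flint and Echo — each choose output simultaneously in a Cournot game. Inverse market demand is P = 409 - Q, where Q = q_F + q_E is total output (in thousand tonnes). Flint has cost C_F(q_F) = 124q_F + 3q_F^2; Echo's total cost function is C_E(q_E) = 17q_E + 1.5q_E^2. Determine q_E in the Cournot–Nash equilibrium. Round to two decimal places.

Flint's profit: π_F = (409 - Q)q_F - (124q_F + 3q_F²). Setting ∂π_F/∂q_F = 0: 285 - 8q_F - (q_E) = 0.
Echo's first-order condition: 392 - 5q_E - (q_F) = 0.
So q_F = (285 - q_E)/8 and q_E = (392 - q_F)/5.
Solving the pair: q_F = 1033/39, q_E = 73.1026.

73.10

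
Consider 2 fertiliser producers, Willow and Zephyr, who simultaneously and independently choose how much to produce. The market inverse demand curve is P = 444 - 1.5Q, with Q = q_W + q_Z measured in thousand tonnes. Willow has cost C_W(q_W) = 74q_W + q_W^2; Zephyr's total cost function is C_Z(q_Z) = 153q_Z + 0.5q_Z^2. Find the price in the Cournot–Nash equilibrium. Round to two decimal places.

279.76

Willow's profit: π_W = (444 - 1.5Q)q_W - (74q_W + q_W²). Setting ∂π_W/∂q_W = 0: 370 - 5q_W - (3/2)(q_Z) = 0.
Zephyr's profit: π_Z = (444 - 1.5Q)q_Z - (153q_Z + (1/2)q_Z²). Setting ∂π_Z/∂q_Z = 0: 291 - 4q_Z - (3/2)(q_W) = 0.
So q_W = (370 - (3/2)q_Z)/5 and q_Z = (291 - (3/2)q_W)/4.
Substituting one into the other gives q_W = 58.7887 and q_Z = 50.7042.
Total output Q = 109.4930, so price P = 444 - (3/2)·109.4930 = 279.7606.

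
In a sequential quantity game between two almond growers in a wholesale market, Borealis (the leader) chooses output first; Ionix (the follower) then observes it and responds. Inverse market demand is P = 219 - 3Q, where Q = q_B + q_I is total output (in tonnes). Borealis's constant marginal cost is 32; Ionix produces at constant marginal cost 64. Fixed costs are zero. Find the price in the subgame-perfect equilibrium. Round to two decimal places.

86.75

The follower Ionix best-responds to any q_B: π_I = (219 - 3Q)q_I - 64q_I.
Follower FOC: 155 - 3q_B - 6q_I = 0, so q_I(q_B) = (155 - 3q_B)/6.
Borealis substitutes q_I(q_B) into its own profit: π_B = q_B(219 - 3q_B - (155 - 3q_B)/2) - 32q_B = (283/2 - (3/2)q_B)q_B - 32q_B.
The leader's first-order condition 219/2 - 3q_B = 0 yields q_B = 73/2.
Then q_I = (155 - 3·(73/2))/6 = 91/12.
Total output Q = 529/12, so price P = 219 - 3·(529/12) = 347/4.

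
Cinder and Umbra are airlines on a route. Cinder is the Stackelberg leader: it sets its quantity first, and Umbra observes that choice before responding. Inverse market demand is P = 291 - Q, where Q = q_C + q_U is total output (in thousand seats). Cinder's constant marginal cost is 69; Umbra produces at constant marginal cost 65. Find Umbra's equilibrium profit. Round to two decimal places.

3422.25

Solve by backward induction. Given q_C, the follower Umbra maximises π_U = (291 - q_C - q_U)q_U - 65q_U.
Follower FOC: 226 - q_C - 2q_U = 0, so q_U(q_C) = (226 - q_C)/2.
Cinder substitutes q_U(q_C) into its own profit: π_C = q_C(291 - q_C - (226 - q_C)/2) - 69q_C = (178 - (1/2)q_C)q_C - 69q_C.
The leader's first-order condition 109 - q_C = 0 yields q_C = 109.
Then q_U = (226 - 109)/2 = 117/2.
Price P = 291 - 335/2 = 247/2.
Umbra's profit: (247/2 - 65)·(117/2) = 3422.2500.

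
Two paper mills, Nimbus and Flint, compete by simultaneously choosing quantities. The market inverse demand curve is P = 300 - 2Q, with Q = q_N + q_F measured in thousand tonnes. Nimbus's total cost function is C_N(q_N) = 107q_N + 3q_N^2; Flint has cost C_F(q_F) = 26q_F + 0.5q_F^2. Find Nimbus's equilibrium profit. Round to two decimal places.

Nimbus's profit: π_N = (300 - 2Q)q_N - (107q_N + 3q_N²). Setting ∂π_N/∂q_N = 0: 193 - 10q_N - 2(q_F) = 0.
Flint's profit: π_F = (300 - 2Q)q_F - (26q_F + (1/2)q_F²). Setting ∂π_F/∂q_F = 0: 274 - 5q_F - 2(q_N) = 0.
So q_N = (193 - 2q_F)/10 and q_F = (274 - 2q_N)/5.
Solving the pair: q_N = 417/46, q_F = 1177/23.
Price P = 300 - 2·60.2391 = 179.5217.
Nimbus's profit: 179.5217·(417/46) - 107·(417/46) - 3(417/46)² = 410.8908.

410.89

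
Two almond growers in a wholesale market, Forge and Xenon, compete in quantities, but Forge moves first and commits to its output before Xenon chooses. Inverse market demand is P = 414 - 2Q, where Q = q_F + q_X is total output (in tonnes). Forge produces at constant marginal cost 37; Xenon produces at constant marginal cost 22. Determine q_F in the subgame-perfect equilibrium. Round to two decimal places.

The follower Xenon best-responds to any q_F: π_X = (414 - 2Q)q_X - 22q_X.
Follower FOC: 392 - 2q_F - 4q_X = 0, so q_X(q_F) = (392 - 2q_F)/4.
Forge substitutes q_X(q_F) into its own profit: π_F = q_F(414 - 2q_F - (392 - 2q_F)/2) - 37q_F = (218 - q_F)q_F - 37q_F.
Maximising: ∂π_F/∂q_F = 181 - 2q_F = 0, giving q_F = 181/2.
Then q_X = (392 - 2·(181/2))/4 = 211/4.

90.50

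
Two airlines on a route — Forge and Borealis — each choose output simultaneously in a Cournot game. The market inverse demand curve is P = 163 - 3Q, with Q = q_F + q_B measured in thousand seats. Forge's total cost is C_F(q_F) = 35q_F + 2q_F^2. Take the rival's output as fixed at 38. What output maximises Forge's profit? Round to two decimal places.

1.40

With the rival's output fixed at 38, Forge's profit is π_F = (163 - 3·38 - 3q_F)q_F - (35q_F + 2q_F²) = (49 - 3q_F)q_F - (35q_F + 2q_F²).
∂π_F/∂q_F = 14 - 10q_F = 0, so q_F = 7/5.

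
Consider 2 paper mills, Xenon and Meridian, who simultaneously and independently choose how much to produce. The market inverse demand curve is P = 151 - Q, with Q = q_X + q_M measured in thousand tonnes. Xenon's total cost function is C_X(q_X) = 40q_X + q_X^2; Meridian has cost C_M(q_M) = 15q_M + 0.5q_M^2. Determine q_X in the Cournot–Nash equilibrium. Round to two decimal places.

Xenon's profit: π_X = (151 - Q)q_X - (40q_X + q_X²). Setting ∂π_X/∂q_X = 0: 111 - 4q_X - (q_M) = 0.
Meridian's first-order condition: 136 - 3q_M - (q_X) = 0.
Best responses: q_X = (111 - q_M)/4, q_M = (136 - q_X)/3.
Solving the pair: q_X = 197/11, q_M = 433/11.

17.91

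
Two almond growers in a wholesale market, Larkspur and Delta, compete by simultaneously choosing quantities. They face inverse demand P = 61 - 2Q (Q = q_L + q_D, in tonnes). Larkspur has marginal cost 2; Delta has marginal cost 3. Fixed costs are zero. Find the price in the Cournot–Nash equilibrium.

22

Larkspur's profit: π_L = (61 - 2Q)q_L - (2q_L). Setting ∂π_L/∂q_L = 0: 59 - 4q_L - 2(q_D) = 0.
Delta's profit: π_D = (61 - 2Q)q_D - (3q_D). Setting ∂π_D/∂q_D = 0: 58 - 4q_D - 2(q_L) = 0.
So q_L = (59 - 2q_D)/4 and q_D = (58 - 2q_L)/4.
Substituting one into the other gives q_L = 10 and q_D = 19/2.
Total output Q = 39/2, so price P = 61 - 2·(39/2) = 22.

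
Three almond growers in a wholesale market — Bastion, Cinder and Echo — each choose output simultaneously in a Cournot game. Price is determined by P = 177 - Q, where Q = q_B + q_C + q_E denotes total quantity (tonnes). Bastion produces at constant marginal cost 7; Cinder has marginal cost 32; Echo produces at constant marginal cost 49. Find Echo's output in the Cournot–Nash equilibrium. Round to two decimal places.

Bastion's profit: π_B = (177 - Q)q_B - (7q_B). Setting ∂π_B/∂q_B = 0: 170 - 2q_B - (q_C + q_E) = 0.
Cinder's first-order condition: 145 - 2q_C - (q_B + q_E) = 0.
Echo's first-order condition: 128 - 2q_E - (q_B + q_C) = 0.
Adding the 3 first-order conditions: 443 − 4Q = 0, so Q = 443/4.
Back-substituting: q_B = (170 − 443/4) = 237/4, q_C = (145 − 443/4) = 137/4, q_E = (128 − 443/4) = 69/4.

17.25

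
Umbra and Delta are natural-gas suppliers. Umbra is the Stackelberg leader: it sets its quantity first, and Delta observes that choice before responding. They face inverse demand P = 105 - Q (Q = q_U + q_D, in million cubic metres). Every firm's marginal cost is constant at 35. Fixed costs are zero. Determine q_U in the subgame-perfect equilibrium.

The follower Delta best-responds to any q_U: π_D = (105 - Q)q_D - 35q_D.
∂π_D/∂q_D = 70 - q_U - 2q_D = 0 gives the reaction function q_D = (70 - q_U)/2.
The leader anticipates this reaction. Substituting into P = 105 - Q gives P = 70 - (1/2)q_U, so π_U = (70 - (1/2)q_U)q_U - 35q_U.
Maximising: ∂π_U/∂q_U = 35 - q_U = 0, giving q_U = 35.
Then q_D = (70 - 35)/2 = 35/2.

35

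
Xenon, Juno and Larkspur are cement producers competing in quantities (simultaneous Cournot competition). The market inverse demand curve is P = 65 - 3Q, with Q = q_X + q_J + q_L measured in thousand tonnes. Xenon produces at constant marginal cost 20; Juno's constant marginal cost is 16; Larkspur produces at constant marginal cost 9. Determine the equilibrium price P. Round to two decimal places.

Xenon's profit: π_X = (65 - 3Q)q_X - (20q_X). Setting ∂π_X/∂q_X = 0: 45 - 6q_X - 3(q_J + q_L) = 0.
Juno's profit: π_J = (65 - 3Q)q_J - (16q_J). Setting ∂π_J/∂q_J = 0: 49 - 6q_J - 3(q_X + q_L) = 0.
Larkspur's first-order condition: 56 - 6q_L - 3(q_X + q_J) = 0.
Adding the 3 conditions: 150 − 6Q − 6Q = 0, i.e. Q = 25/2.
Back-substituting: q_X = (45 − 75/2)/3 = 5/2, q_J = (49 − 75/2)/3 = 23/6, q_L = (56 − 75/2)/3 = 37/6.
Total output Q = 25/2, so price P = 65 - 3·(25/2) = 55/2.

27.50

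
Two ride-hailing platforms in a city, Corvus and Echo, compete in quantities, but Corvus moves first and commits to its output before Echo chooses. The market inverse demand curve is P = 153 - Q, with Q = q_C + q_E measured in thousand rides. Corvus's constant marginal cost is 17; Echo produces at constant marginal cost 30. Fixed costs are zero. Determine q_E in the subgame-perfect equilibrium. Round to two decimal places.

24.25

The follower Echo best-responds to any q_C: π_E = (153 - Q)q_E - 30q_E.
Follower FOC: 123 - q_C - 2q_E = 0, so q_E(q_C) = (123 - q_C)/2.
Corvus substitutes q_E(q_C) into its own profit: π_C = q_C(153 - q_C - (123 - q_C)/2) - 17q_C = (183/2 - (1/2)q_C)q_C - 17q_C.
The leader's first-order condition 149/2 - q_C = 0 yields q_C = 149/2.
Then q_E = (123 - 149/2)/2 = 97/4.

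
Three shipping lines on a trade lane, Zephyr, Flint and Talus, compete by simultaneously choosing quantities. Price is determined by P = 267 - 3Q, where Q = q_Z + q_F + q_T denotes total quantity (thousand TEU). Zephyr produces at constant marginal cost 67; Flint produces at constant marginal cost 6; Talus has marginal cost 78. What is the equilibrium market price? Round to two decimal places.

Zephyr's profit: π_Z = (267 - 3Q)q_Z - (67q_Z). Setting ∂π_Z/∂q_Z = 0: 200 - 6q_Z - 3(q_F + q_T) = 0.
Flint's first-order condition: 261 - 6q_F - 3(q_Z + q_T) = 0.
Talus's first-order condition: 189 - 6q_T - 3(q_Z + q_F) = 0.
Summing all 3 equations gives 650 − 12Q = 0, hence Q = 325/6.
Back-substituting: q_Z = (200 − 325/2)/3 = 25/2, q_F = (261 − 325/2)/3 = 197/6, q_T = (189 − 325/2)/3 = 53/6.
Total output Q = 325/6, so price P = 267 - 3·(325/6) = 209/2.

104.50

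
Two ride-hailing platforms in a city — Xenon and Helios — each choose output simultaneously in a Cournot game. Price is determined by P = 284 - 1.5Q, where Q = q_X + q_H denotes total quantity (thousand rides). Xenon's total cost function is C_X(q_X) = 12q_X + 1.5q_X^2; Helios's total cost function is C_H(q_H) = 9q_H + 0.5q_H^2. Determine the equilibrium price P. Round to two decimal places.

151.76

Xenon's profit: π_X = (284 - 1.5Q)q_X - (12q_X + (3/2)q_X²). Setting ∂π_X/∂q_X = 0: 272 - 6q_X - (3/2)(q_H) = 0.
Helios's profit: π_H = (284 - 1.5Q)q_H - (9q_H + (1/2)q_H²). Setting ∂π_H/∂q_H = 0: 275 - 4q_H - (3/2)(q_X) = 0.
So q_X = (272 - (3/2)q_H)/6 and q_H = (275 - (3/2)q_X)/4.
Solving the pair: q_X = 31.0575, q_H = 1656/29.
Total output Q = 88.1609, so price P = 284 - (3/2)·88.1609 = 151.7586.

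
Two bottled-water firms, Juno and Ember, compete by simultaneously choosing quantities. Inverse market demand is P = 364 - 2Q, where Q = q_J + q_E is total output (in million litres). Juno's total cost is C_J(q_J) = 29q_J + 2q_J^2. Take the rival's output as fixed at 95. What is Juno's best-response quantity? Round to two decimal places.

With the rival's output fixed at 95, Juno's profit is π_J = (364 - 2·95 - 2q_J)q_J - (29q_J + 2q_J²) = (174 - 2q_J)q_J - (29q_J + 2q_J²).
∂π_J/∂q_J = 145 - 8q_J = 0, so q_J = 145/8.

18.13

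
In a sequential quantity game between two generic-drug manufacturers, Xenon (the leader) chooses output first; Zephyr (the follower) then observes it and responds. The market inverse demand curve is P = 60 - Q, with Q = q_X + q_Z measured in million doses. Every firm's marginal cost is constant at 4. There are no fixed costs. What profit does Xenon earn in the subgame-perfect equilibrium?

The follower Zephyr best-responds to any q_X: π_Z = (60 - Q)q_Z - 4q_Z.
∂π_Z/∂q_Z = 56 - q_X - 2q_Z = 0 gives the reaction function q_Z = (56 - q_X)/2.
Xenon substitutes q_Z(q_X) into its own profit: π_X = q_X(60 - q_X - (56 - q_X)/2) - 4q_X = (32 - (1/2)q_X)q_X - 4q_X.
The leader's first-order condition 28 - q_X = 0 yields q_X = 28.
Then q_Z = (56 - 28)/2 = 14.
Price P = 60 - 42 = 18.
Xenon's profit: (18 - 4)·28 = 392.

392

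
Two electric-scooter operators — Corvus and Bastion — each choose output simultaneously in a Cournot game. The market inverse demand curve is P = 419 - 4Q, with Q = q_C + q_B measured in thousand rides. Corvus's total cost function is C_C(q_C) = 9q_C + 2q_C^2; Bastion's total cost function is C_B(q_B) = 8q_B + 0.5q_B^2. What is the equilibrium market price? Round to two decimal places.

Corvus's profit: π_C = (419 - 4Q)q_C - (9q_C + 2q_C²). Setting ∂π_C/∂q_C = 0: 410 - 12q_C - 4(q_B) = 0.
Bastion's profit: π_B = (419 - 4Q)q_B - (8q_B + (1/2)q_B²). Setting ∂π_B/∂q_B = 0: 411 - 9q_B - 4(q_C) = 0.
Best responses: q_C = (410 - 4q_B)/12, q_B = (411 - 4q_C)/9.
Solving the pair: q_C = 1023/46, q_B = 823/23.
Total output Q = 58.0217, so price P = 419 - 4·58.0217 = 186.9130.

186.91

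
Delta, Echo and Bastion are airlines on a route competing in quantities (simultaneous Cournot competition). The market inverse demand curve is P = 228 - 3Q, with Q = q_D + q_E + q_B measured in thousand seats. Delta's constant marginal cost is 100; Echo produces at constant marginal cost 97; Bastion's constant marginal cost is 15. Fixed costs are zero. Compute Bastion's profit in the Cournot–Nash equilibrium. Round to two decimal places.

3008.33

Delta's profit: π_D = (228 - 3Q)q_D - (100q_D). Setting ∂π_D/∂q_D = 0: 128 - 6q_D - 3(q_E + q_B) = 0.
Echo's first-order condition: 131 - 6q_E - 3(q_D + q_B) = 0.
Bastion's first-order condition: 213 - 6q_B - 3(q_D + q_E) = 0.
Adding the 3 conditions: 472 − 6Q − 6Q = 0, i.e. Q = 118/3.
Back-substituting: q_D = (128 − 118)/3 = 10/3, q_E = (131 − 118)/3 = 13/3, q_B = (213 − 118)/3 = 95/3.
Price P = 228 - 3·(118/3) = 110.
Bastion's profit: (110 - 15)·(95/3) = 3008.3333.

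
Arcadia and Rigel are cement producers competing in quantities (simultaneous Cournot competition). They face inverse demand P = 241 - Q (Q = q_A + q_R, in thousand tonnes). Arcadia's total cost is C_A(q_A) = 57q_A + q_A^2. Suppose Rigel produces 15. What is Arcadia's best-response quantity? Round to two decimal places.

42.25

With the rival's output fixed at 15, Arcadia's profit is π_A = (241 - 15 - q_A)q_A - (57q_A + q_A²) = (226 - q_A)q_A - (57q_A + q_A²).
∂π_A/∂q_A = 169 - 4q_A = 0, so q_A = 169/4.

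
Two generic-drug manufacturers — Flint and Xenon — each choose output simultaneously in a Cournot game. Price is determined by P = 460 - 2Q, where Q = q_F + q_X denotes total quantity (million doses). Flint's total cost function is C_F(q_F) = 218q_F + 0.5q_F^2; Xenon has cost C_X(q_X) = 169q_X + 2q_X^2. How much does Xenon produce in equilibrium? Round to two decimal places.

Flint's profit: π_F = (460 - 2Q)q_F - (218q_F + (1/2)q_F²). Setting ∂π_F/∂q_F = 0: 242 - 5q_F - 2(q_X) = 0.
Xenon's profit: π_X = (460 - 2Q)q_X - (169q_X + 2q_X²). Setting ∂π_X/∂q_X = 0: 291 - 8q_X - 2(q_F) = 0.
So q_F = (242 - 2q_X)/5 and q_X = (291 - 2q_F)/8.
Substituting one into the other gives q_F = 677/18 and q_X = 971/36.

26.97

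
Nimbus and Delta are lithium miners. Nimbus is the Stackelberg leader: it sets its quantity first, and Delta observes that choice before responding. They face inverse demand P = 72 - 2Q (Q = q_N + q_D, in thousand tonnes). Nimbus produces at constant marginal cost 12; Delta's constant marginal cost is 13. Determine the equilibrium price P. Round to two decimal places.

27.25

Solve by backward induction. Given q_N, the follower Delta maximises π_D = (72 - 2q_N - 2q_D)q_D - 13q_D.
Setting the follower's marginal profit to zero, 59 - 2q_N - 4q_D = 0, i.e. q_D = (59 - 2q_N)/4.
Nimbus substitutes q_D(q_N) into its own profit: π_N = q_N(72 - 2q_N - (59 - 2q_N)/2) - 12q_N = (85/2 - q_N)q_N - 12q_N.
Maximising: ∂π_N/∂q_N = 61/2 - 2q_N = 0, giving q_N = 61/4.
Then q_D = (59 - 2·(61/4))/4 = 57/8.
Total output Q = 179/8, so price P = 72 - 2·(179/8) = 109/4.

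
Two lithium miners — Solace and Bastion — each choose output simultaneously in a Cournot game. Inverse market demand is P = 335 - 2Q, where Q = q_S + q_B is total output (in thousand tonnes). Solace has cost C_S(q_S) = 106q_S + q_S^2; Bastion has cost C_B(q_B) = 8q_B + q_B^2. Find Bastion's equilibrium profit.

6627

Solace's profit: π_S = (335 - 2Q)q_S - (106q_S + q_S²). Setting ∂π_S/∂q_S = 0: 229 - 6q_S - 2(q_B) = 0.
Bastion's profit: π_B = (335 - 2Q)q_B - (8q_B + q_B²). Setting ∂π_B/∂q_B = 0: 327 - 6q_B - 2(q_S) = 0.
Best responses: q_S = (229 - 2q_B)/6, q_B = (327 - 2q_S)/6.
Substituting one into the other gives q_S = 45/2 and q_B = 47.
Price P = 335 - 2·(139/2) = 196.
Bastion's profit: 196·47 - 8·47 - 47² = 6627.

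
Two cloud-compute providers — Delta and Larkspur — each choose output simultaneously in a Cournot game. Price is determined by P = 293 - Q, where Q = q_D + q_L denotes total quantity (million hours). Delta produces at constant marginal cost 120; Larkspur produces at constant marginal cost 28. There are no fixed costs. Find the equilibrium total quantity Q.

146

Delta's profit: π_D = (293 - Q)q_D - (120q_D). Setting ∂π_D/∂q_D = 0: 173 - 2q_D - (q_L) = 0.
Larkspur's first-order condition: 265 - 2q_L - (q_D) = 0.
Rearranging gives the reaction functions q_D = (173 - q_L)/2 and q_L = (265 - q_D)/2.
Solving the pair: q_D = 27, q_L = 119.
Total output Q = 27 + 119 = 146.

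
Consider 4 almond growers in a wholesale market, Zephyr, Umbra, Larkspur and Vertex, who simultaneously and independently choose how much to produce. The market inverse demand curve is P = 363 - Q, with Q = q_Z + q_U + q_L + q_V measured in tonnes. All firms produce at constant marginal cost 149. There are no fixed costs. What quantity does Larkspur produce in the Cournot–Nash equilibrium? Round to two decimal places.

A representative firm's profit is π_i = q_i(363 - Q) - 149q_i.
First-order condition (treating rivals' output as given): 214 - 2q_i - Σ_{j≠i} q_j = 0.
By symmetry each firm produces the same amount; substituting Σ_{j≠i} q_j = 3q_i yields q_i = 214/5.

42.80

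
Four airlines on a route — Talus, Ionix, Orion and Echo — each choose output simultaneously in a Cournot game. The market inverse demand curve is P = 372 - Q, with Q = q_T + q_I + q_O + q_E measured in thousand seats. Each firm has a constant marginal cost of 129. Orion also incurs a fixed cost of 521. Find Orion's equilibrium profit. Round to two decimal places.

1840.96

Each firm earns π_i = (372 - Q)q_i - 129q_i.
Setting ∂π_i/∂q_i = 0 with rivals' quantities fixed: 243 - 2q_i - Σ_{j≠i} q_j = 0.
With identical firms every q_j equals q_i, so Σ_{j≠i} q_j = 3q_i and 243 = 5q_i, giving q_i = 243/5.
Price P = 372 - 972/5 = 888/5.
Orion's profit: (888/5 - 129)·(243/5) - 521 = 1840.9600.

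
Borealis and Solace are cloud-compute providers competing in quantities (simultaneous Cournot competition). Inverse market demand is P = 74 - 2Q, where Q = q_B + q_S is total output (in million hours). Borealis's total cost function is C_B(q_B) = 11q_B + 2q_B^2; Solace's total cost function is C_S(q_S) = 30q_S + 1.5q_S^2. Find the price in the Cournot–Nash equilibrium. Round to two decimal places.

51.73

Borealis's profit: π_B = (74 - 2Q)q_B - (11q_B + 2q_B²). Setting ∂π_B/∂q_B = 0: 63 - 8q_B - 2(q_S) = 0.
Solace's first-order condition: 44 - 7q_S - 2(q_B) = 0.
So q_B = (63 - 2q_S)/8 and q_S = (44 - 2q_B)/7.
Solving the pair: q_B = 353/52, q_S = 113/26.
Total output Q = 579/52, so price P = 74 - 2·(579/52) = 1345/26.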